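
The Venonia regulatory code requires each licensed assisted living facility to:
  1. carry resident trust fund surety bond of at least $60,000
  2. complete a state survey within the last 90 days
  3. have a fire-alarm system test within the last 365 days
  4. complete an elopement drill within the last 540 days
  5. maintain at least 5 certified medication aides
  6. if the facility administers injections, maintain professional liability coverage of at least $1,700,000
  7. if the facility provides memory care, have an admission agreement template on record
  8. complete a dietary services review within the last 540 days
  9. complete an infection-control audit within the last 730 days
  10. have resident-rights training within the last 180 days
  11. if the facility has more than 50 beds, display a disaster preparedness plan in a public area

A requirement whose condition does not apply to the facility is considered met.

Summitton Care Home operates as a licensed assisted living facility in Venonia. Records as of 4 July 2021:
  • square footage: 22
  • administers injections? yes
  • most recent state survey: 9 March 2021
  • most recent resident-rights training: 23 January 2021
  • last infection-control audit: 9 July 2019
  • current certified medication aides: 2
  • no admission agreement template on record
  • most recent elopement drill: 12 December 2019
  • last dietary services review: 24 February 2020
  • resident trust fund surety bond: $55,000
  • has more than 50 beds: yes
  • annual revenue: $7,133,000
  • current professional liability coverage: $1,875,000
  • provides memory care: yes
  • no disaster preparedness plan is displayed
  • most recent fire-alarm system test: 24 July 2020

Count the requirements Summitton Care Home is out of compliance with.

1. resident trust fund surety bond $55,000 < $60,000 → not met
2. state survey 117 days ago vs limit 90 → not met
3. fire-alarm system test 345 days ago vs limit 365 → met
4. elopement drill 570 days ago vs limit 540 → not met
5. certified medication aides 2 < 5 → not met
6. condition 'administers injections' holds; professional liability coverage $1,875,000 ≥ $1,700,000 → met
7. condition 'provides memory care' holds; admission agreement template absent → not met
8. dietary services review 496 days ago vs limit 540 → met
9. infection-control audit 726 days ago vs limit 730 → met
10. resident-rights training 162 days ago vs limit 180 → met
11. condition 'has more than 50 beds' holds; disaster preparedness plan absent → not met
Not met: 6 of 11

6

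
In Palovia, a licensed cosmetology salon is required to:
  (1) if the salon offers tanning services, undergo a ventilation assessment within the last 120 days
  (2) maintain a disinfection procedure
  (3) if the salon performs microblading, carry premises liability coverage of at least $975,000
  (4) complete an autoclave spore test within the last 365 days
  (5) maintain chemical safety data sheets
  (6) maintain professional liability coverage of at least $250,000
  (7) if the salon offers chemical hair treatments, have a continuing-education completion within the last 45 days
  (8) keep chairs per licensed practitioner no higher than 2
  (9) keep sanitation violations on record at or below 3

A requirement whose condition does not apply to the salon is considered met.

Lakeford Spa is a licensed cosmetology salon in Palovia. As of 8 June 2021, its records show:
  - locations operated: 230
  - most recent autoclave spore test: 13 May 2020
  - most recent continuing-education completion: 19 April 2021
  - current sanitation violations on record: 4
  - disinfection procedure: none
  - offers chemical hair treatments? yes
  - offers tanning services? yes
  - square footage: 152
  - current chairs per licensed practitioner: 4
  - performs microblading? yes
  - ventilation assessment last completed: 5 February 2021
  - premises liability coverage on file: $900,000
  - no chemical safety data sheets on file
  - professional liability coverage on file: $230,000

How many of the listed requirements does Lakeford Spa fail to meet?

9

1. condition 'offers tanning services' holds; ventilation assessment 123 days ago vs limit 120 → not met
2. disinfection procedure absent → not met
3. condition 'performs microblading' holds; premises liability coverage $900,000 < $975,000 → not met
4. autoclave spore test 391 days ago vs limit 365 → not met
5. chemical safety data sheets absent → not met
6. professional liability coverage $230,000 < $250,000 → not met
7. condition 'offers chemical hair treatments' holds; continuing-education completion 50 days ago vs limit 45 → not met
8. chairs per licensed practitioner 4 > 2 → not met
9. sanitation violations on record 4 > 3 → not met
Not met: 9 of 9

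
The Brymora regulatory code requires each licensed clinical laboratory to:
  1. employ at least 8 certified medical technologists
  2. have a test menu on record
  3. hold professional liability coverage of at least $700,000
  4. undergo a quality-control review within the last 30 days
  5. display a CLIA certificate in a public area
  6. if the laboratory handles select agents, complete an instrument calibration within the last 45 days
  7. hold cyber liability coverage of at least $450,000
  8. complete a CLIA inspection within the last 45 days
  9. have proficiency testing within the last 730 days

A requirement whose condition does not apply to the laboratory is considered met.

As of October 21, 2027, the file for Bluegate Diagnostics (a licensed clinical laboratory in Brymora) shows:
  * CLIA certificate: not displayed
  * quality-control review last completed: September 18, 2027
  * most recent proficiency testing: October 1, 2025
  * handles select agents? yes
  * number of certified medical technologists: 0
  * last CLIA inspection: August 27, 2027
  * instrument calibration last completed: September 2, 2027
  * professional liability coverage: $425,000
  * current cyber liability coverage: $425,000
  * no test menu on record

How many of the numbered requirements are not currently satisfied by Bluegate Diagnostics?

9

1. certified medical technologists 0 < 8 → not met
2. test menu absent → not met
3. professional liability coverage $425,000 < $700,000 → not met
4. quality-control review 33 days ago vs limit 30 → not met
5. CLIA certificate absent → not met
6. condition 'handles select agents' holds; instrument calibration 49 days ago vs limit 45 → not met
7. cyber liability coverage $425,000 < $450,000 → not met
8. CLIA inspection 55 days ago vs limit 45 → not met
9. proficiency testing 750 days ago vs limit 730 → not met
Not met: 9 of 9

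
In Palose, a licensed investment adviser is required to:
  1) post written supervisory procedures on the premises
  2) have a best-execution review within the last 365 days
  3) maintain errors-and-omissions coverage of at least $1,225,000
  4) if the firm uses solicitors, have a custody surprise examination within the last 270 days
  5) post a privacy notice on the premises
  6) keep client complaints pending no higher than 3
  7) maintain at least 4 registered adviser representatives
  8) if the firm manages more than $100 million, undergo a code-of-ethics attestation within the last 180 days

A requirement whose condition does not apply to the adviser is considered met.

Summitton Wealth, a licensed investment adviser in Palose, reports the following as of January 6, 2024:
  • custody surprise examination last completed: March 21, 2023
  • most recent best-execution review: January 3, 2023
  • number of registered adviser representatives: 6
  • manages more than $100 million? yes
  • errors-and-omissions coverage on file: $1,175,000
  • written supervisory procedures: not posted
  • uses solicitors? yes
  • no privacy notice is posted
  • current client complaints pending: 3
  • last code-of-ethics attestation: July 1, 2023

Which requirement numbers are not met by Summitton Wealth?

1. written supervisory procedures absent → not met
2. best-execution review 368 days ago vs limit 365 → not met
3. errors-and-omissions coverage $1,175,000 < $1,225,000 → not met
4. condition 'uses solicitors' holds; custody surprise examination 291 days ago vs limit 270 → not met
5. privacy notice absent → not met
6. client complaints pending 3 ≤ 3 → met
7. registered adviser representatives 6 ≥ 4 → met
8. condition 'manages more than $100 million' holds; code-of-ethics attestation 189 days ago vs limit 180 → not met
Not met: 1, 2, 3, 4, 5, 8

1, 2, 3, 4, 5, 8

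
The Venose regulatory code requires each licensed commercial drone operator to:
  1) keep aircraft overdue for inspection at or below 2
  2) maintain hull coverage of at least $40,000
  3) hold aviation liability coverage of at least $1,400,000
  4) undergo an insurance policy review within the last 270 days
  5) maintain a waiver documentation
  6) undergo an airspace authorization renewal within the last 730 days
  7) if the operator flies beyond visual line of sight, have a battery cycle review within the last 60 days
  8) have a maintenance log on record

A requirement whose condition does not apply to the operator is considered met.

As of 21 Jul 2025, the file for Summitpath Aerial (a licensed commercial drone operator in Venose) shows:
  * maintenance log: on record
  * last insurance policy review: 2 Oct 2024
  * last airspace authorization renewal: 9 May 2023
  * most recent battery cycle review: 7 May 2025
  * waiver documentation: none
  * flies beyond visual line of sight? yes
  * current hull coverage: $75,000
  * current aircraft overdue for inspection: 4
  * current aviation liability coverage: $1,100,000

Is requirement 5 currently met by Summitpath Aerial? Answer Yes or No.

No

5. waiver documentation absent → not met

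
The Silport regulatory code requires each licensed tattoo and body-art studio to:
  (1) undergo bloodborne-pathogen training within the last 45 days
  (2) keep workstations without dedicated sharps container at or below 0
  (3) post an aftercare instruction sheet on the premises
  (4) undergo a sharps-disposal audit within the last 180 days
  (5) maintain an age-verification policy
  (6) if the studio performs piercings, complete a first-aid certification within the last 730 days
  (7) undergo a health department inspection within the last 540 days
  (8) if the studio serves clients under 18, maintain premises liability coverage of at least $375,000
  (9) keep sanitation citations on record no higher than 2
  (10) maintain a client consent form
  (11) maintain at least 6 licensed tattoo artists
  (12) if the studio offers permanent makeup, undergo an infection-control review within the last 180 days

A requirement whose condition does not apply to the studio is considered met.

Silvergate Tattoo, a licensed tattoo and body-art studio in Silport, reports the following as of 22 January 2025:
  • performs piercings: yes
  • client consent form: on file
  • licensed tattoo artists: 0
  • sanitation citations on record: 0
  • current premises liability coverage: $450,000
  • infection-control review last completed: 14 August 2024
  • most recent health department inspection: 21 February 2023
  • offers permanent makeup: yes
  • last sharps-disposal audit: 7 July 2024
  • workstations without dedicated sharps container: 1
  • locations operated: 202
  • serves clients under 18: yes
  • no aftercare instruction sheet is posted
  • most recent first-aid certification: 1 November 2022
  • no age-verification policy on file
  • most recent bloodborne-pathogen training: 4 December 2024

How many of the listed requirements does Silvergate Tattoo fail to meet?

1. bloodborne-pathogen training 49 days ago vs limit 45 → not met
2. workstations without dedicated sharps container 1 > 0 → not met
3. aftercare instruction sheet absent → not met
4. sharps-disposal audit 199 days ago vs limit 180 → not met
5. age-verification policy absent → not met
6. condition 'performs piercings' holds; first-aid certification 813 days ago vs limit 730 → not met
7. health department inspection 701 days ago vs limit 540 → not met
8. condition 'serves clients under 18' holds; premises liability coverage $450,000 ≥ $375,000 → met
9. sanitation citations on record 0 ≤ 2 → met
10. client consent form present → met
11. licensed tattoo artists 0 < 6 → not met
12. condition 'offers permanent makeup' holds; infection-control review 161 days ago vs limit 180 → met
Not met: 8 of 12

8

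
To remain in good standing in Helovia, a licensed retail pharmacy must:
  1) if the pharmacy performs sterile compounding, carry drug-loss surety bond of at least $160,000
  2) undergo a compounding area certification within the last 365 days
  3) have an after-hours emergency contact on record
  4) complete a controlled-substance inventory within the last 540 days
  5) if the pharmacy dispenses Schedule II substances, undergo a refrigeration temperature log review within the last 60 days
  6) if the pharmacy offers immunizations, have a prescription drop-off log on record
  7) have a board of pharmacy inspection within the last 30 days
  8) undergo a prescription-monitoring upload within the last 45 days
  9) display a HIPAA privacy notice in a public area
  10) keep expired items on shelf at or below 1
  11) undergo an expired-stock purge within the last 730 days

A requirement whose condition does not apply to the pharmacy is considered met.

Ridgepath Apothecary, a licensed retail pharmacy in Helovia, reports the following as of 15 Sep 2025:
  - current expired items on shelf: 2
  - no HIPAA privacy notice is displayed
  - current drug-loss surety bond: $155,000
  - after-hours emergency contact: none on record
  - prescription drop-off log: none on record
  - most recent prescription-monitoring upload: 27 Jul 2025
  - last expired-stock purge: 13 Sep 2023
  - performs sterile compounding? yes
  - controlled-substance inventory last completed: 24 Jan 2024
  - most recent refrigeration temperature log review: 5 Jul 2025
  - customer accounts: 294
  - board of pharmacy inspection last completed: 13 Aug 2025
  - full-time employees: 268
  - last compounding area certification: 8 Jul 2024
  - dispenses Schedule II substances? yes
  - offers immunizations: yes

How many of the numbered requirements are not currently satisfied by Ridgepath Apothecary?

11

1. condition 'performs sterile compounding' holds; drug-loss surety bond $155,000 < $160,000 → not met
2. compounding area certification 434 days ago vs limit 365 → not met
3. after-hours emergency contact absent → not met
4. controlled-substance inventory 600 days ago vs limit 540 → not met
5. condition 'dispenses Schedule II substances' holds; refrigeration temperature log review 72 days ago vs limit 60 → not met
6. condition 'offers immunizations' holds; prescription drop-off log absent → not met
7. board of pharmacy inspection 33 days ago vs limit 30 → not met
8. prescription-monitoring upload 50 days ago vs limit 45 → not met
9. HIPAA privacy notice absent → not met
10. expired items on shelf 2 > 1 → not met
11. expired-stock purge 733 days ago vs limit 730 → not met
Not met: 11 of 11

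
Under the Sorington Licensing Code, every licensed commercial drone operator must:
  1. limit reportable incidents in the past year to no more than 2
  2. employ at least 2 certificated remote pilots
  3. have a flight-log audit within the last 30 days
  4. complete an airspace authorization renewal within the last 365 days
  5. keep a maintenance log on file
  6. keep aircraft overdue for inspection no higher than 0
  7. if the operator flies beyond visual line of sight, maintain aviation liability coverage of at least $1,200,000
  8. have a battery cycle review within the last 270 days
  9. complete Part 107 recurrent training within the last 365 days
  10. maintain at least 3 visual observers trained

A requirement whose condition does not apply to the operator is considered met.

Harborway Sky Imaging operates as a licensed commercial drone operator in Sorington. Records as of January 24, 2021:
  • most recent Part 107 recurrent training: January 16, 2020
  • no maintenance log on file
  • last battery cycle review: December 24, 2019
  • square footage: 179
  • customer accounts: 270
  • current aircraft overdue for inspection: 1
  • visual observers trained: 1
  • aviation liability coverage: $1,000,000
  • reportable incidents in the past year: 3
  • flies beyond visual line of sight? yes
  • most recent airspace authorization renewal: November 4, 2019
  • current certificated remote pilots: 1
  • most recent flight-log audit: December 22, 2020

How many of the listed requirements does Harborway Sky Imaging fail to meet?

10

1. reportable incidents in the past year 3 > 2 → not met
2. certificated remote pilots 1 < 2 → not met
3. flight-log audit 33 days ago vs limit 30 → not met
4. airspace authorization renewal 447 days ago vs limit 365 → not met
5. maintenance log absent → not met
6. aircraft overdue for inspection 1 > 0 → not met
7. condition 'flies beyond visual line of sight' holds; aviation liability coverage $1,000,000 < $1,200,000 → not met
8. battery cycle review 397 days ago vs limit 270 → not met
9. Part 107 recurrent training 374 days ago vs limit 365 → not met
10. visual observers trained 1 < 3 → not met
Not met: 10 of 10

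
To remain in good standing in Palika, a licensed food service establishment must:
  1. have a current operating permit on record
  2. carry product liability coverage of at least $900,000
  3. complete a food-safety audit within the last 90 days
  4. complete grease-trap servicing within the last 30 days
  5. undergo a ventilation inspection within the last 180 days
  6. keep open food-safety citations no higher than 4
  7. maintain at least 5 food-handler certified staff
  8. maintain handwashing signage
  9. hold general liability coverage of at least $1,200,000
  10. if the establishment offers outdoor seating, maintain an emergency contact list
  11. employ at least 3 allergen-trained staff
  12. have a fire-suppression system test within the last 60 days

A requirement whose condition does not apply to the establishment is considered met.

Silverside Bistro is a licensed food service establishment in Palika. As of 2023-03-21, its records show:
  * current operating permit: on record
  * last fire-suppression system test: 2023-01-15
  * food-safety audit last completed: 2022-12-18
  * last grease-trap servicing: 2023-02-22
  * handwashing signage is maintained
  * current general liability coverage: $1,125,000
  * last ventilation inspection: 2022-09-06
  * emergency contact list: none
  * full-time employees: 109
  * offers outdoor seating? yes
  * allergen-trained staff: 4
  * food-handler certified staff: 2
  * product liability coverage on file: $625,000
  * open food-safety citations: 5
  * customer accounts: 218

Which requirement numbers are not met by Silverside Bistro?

1. current operating permit present → met
2. product liability coverage $625,000 < $900,000 → not met
3. food-safety audit 93 days ago vs limit 90 → not met
4. grease-trap servicing 27 days ago vs limit 30 → met
5. ventilation inspection 196 days ago vs limit 180 → not met
6. open food-safety citations 5 > 4 → not met
7. food-handler certified staff 2 < 5 → not met
8. handwashing signage present → met
9. general liability coverage $1,125,000 < $1,200,000 → not met
10. condition 'offers outdoor seating' holds; emergency contact list absent → not met
11. allergen-trained staff 4 ≥ 3 → met
12. fire-suppression system test 65 days ago vs limit 60 → not met
Not met: 2, 3, 5, 6, 7, 9, 10, 12

2, 3, 5, 6, 7, 9, 10, 12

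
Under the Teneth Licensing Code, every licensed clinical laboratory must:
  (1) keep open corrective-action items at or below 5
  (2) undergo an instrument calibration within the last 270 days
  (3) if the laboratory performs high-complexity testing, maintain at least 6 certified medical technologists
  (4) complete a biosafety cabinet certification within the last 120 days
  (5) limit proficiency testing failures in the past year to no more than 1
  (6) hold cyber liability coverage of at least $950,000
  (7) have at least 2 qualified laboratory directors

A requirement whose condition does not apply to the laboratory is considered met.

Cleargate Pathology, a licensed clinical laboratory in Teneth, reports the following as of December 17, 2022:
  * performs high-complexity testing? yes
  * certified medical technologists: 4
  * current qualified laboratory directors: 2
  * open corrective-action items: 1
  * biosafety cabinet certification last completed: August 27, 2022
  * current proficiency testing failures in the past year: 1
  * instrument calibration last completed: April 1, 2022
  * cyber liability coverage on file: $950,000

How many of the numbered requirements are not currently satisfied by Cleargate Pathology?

1. open corrective-action items 1 ≤ 5 → met
2. instrument calibration 260 days ago vs limit 270 → met
3. condition 'performs high-complexity testing' holds; certified medical technologists 4 < 6 → not met
4. biosafety cabinet certification 112 days ago vs limit 120 → met
5. proficiency testing failures in the past year 1 ≤ 1 → met
6. cyber liability coverage $950,000 ≥ $950,000 → met
7. qualified laboratory directors 2 ≥ 2 → met
Not met: 1 of 7

1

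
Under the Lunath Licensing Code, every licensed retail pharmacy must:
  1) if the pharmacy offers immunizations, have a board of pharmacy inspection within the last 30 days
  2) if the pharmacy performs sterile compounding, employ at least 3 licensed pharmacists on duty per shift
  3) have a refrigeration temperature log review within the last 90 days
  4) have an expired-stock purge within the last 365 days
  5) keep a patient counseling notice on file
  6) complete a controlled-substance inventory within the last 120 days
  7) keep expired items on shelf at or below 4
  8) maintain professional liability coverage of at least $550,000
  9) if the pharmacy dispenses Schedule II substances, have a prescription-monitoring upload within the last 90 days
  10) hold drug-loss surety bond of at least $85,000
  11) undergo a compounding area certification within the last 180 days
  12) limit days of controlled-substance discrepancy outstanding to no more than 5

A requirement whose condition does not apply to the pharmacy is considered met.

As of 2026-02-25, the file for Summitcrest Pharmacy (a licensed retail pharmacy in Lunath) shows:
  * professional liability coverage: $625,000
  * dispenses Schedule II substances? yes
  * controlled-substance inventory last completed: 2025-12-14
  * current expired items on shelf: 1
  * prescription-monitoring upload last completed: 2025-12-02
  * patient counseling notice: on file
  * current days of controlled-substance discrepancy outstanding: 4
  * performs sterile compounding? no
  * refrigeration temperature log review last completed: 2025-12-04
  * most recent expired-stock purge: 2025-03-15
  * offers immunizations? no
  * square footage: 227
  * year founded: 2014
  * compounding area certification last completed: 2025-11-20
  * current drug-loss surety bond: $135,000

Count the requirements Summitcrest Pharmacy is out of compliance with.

1. condition 'offers immunizations' does not hold → requirement n/a → met
2. condition 'performs sterile compounding' does not hold → requirement n/a → met
3. refrigeration temperature log review 83 days ago vs limit 90 → met
4. expired-stock purge 347 days ago vs limit 365 → met
5. patient counseling notice present → met
6. controlled-substance inventory 73 days ago vs limit 120 → met
7. expired items on shelf 1 ≤ 4 → met
8. professional liability coverage $625,000 ≥ $550,000 → met
9. condition 'dispenses Schedule II substances' holds; prescription-monitoring upload 85 days ago vs limit 90 → met
10. drug-loss surety bond $135,000 ≥ $85,000 → met
11. compounding area certification 97 days ago vs limit 180 → met
12. days of controlled-substance discrepancy outstanding 4 ≤ 5 → met
Not met: 0 of 12

0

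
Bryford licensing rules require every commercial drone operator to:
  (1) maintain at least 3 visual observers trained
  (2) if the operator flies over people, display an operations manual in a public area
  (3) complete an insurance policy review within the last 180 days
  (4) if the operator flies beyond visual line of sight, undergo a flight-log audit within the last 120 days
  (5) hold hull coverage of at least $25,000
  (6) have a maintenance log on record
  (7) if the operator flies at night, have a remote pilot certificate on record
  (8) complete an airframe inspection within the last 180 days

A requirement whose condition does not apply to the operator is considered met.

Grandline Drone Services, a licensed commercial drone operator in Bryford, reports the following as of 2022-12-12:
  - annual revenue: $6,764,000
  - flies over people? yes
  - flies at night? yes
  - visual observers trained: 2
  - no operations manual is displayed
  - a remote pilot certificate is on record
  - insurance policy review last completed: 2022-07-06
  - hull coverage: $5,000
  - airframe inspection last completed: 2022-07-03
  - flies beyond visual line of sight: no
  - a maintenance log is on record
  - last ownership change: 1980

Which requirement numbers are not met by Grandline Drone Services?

1, 2, 5

1. visual observers trained 2 < 3 → not met
2. condition 'flies over people' holds; operations manual absent → not met
3. insurance policy review 159 days ago vs limit 180 → met
4. condition 'flies beyond visual line of sight' does not hold → requirement n/a → met
5. hull coverage $5,000 < $25,000 → not met
6. maintenance log present → met
7. condition 'flies at night' holds; remote pilot certificate present → met
8. airframe inspection 162 days ago vs limit 180 → met
Not met: 1, 2, 5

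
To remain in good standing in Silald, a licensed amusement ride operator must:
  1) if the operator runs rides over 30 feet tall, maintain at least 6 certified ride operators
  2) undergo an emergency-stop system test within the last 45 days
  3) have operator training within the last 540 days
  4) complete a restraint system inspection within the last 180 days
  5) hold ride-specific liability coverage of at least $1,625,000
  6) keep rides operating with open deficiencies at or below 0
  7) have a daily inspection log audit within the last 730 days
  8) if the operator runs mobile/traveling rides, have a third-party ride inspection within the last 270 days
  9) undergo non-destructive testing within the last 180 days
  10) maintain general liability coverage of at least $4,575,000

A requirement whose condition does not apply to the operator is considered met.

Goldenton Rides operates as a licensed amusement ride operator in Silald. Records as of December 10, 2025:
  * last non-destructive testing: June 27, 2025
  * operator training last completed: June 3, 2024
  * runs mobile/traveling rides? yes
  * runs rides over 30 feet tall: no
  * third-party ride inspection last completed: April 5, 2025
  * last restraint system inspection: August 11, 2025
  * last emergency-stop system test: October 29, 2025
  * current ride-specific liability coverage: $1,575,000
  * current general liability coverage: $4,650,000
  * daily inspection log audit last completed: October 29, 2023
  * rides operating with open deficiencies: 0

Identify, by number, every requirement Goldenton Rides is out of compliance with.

3, 5, 7

1. condition 'runs rides over 30 feet tall' does not hold → requirement n/a → met
2. emergency-stop system test 42 days ago vs limit 45 → met
3. operator training 555 days ago vs limit 540 → not met
4. restraint system inspection 121 days ago vs limit 180 → met
5. ride-specific liability coverage $1,575,000 < $1,625,000 → not met
6. rides operating with open deficiencies 0 ≤ 0 → met
7. daily inspection log audit 773 days ago vs limit 730 → not met
8. condition 'runs mobile/traveling rides' holds; third-party ride inspection 249 days ago vs limit 270 → met
9. non-destructive testing 166 days ago vs limit 180 → met
10. general liability coverage $4,650,000 ≥ $4,575,000 → met
Not met: 3, 5, 7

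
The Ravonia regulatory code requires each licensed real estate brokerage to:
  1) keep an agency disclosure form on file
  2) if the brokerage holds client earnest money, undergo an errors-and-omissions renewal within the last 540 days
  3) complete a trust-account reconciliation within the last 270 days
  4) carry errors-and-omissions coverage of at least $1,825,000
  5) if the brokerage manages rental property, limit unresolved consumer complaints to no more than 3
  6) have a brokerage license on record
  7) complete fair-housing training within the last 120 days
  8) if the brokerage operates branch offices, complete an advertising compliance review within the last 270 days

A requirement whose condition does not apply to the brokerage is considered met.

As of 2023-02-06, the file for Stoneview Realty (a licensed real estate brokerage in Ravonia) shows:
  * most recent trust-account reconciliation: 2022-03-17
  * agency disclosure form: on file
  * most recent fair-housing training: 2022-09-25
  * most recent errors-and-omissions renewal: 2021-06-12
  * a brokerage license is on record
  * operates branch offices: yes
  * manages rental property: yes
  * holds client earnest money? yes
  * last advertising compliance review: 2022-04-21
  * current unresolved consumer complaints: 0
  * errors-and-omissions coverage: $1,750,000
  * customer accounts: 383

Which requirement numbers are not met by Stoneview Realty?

2, 3, 4, 7, 8

1. agency disclosure form present → met
2. condition 'holds client earnest money' holds; errors-and-omissions renewal 604 days ago vs limit 540 → not met
3. trust-account reconciliation 326 days ago vs limit 270 → not met
4. errors-and-omissions coverage $1,750,000 < $1,825,000 → not met
5. condition 'manages rental property' holds; unresolved consumer complaints 0 ≤ 3 → met
6. brokerage license present → met
7. fair-housing training 134 days ago vs limit 120 → not met
8. condition 'operates branch offices' holds; advertising compliance review 291 days ago vs limit 270 → not met
Not met: 2, 3, 4, 7, 8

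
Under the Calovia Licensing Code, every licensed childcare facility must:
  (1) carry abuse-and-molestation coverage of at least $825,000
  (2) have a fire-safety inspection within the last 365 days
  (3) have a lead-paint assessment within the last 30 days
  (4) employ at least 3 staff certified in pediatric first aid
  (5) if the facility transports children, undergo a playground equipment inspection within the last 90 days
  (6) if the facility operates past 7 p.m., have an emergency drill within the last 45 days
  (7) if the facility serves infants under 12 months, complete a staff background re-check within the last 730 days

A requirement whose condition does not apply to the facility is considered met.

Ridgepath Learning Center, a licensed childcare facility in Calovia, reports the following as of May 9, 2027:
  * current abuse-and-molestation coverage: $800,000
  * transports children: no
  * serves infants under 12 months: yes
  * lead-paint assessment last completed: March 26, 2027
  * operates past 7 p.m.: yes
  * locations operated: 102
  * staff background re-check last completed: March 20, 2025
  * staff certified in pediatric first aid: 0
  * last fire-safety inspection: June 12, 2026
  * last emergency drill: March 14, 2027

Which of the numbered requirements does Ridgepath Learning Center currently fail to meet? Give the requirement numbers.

1, 3, 4, 6, 7

1. abuse-and-molestation coverage $800,000 < $825,000 → not met
2. fire-safety inspection 331 days ago vs limit 365 → met
3. lead-paint assessment 44 days ago vs limit 30 → not met
4. staff certified in pediatric first aid 0 < 3 → not met
5. condition 'transports children' does not hold → requirement n/a → met
6. condition 'operates past 7 p.m.' holds; emergency drill 56 days ago vs limit 45 → not met
7. condition 'serves infants under 12 months' holds; staff background re-check 780 days ago vs limit 730 → not met
Not met: 1, 3, 4, 6, 7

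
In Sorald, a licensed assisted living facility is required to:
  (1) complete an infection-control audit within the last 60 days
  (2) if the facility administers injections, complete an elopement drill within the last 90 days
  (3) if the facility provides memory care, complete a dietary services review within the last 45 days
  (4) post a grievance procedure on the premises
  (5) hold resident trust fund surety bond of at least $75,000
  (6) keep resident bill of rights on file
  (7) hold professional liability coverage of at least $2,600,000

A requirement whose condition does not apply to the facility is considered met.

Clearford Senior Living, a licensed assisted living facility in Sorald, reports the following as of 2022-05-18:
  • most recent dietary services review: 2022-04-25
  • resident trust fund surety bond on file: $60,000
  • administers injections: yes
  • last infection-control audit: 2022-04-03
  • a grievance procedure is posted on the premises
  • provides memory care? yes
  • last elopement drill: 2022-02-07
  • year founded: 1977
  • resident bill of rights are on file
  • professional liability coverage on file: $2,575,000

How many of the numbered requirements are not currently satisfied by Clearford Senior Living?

3

1. infection-control audit 45 days ago vs limit 60 → met
2. condition 'administers injections' holds; elopement drill 100 days ago vs limit 90 → not met
3. condition 'provides memory care' holds; dietary services review 23 days ago vs limit 45 → met
4. grievance procedure present → met
5. resident trust fund surety bond $60,000 < $75,000 → not met
6. resident bill of rights present → met
7. professional liability coverage $2,575,000 < $2,600,000 → not met
Not met: 3 of 7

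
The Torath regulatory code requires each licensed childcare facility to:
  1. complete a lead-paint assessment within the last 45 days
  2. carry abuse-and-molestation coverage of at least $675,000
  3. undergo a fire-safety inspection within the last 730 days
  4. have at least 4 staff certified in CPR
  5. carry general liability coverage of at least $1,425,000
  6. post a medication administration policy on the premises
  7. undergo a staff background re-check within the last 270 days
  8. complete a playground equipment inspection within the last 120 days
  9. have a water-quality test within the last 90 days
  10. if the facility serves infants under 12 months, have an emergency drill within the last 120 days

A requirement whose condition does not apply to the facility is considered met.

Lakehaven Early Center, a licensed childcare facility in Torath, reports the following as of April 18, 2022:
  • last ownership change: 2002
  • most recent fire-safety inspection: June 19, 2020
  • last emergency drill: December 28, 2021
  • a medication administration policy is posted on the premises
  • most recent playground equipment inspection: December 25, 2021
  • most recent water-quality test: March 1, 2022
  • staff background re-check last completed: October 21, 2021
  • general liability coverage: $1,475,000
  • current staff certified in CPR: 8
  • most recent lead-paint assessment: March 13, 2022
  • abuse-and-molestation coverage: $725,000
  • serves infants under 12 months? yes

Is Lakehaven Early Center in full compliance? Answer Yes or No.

1. lead-paint assessment 36 days ago vs limit 45 → met
2. abuse-and-molestation coverage $725,000 ≥ $675,000 → met
3. fire-safety inspection 668 days ago vs limit 730 → met
4. staff certified in CPR 8 ≥ 4 → met
5. general liability coverage $1,475,000 ≥ $1,425,000 → met
6. medication administration policy present → met
7. staff background re-check 179 days ago vs limit 270 → met
8. playground equipment inspection 114 days ago vs limit 120 → met
9. water-quality test 48 days ago vs limit 90 → met
10. condition 'serves infants under 12 months' holds; emergency drill 111 days ago vs limit 120 → met
All met.

Yes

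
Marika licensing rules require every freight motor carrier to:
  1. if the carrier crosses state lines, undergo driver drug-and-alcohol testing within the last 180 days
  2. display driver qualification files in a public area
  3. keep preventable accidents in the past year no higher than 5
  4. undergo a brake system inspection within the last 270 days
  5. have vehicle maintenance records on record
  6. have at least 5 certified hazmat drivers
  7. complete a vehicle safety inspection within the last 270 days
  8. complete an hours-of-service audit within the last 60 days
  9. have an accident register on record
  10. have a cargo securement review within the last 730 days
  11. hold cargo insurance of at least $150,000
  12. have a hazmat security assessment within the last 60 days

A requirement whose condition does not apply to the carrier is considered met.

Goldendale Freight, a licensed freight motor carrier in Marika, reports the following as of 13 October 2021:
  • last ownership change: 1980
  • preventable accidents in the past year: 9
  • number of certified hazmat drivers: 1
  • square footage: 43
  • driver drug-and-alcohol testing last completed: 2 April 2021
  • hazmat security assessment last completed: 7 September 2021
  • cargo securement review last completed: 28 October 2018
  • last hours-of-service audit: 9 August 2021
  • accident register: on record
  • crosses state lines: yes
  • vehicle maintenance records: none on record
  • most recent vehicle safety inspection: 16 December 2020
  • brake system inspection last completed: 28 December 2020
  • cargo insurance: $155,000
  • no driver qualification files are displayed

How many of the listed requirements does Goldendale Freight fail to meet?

1. condition 'crosses state lines' holds; driver drug-and-alcohol testing 194 days ago vs limit 180 → not met
2. driver qualification files absent → not met
3. preventable accidents in the past year 9 > 5 → not met
4. brake system inspection 289 days ago vs limit 270 → not met
5. vehicle maintenance records absent → not met
6. certified hazmat drivers 1 < 5 → not met
7. vehicle safety inspection 301 days ago vs limit 270 → not met
8. hours-of-service audit 65 days ago vs limit 60 → not met
9. accident register present → met
10. cargo securement review 1081 days ago vs limit 730 → not met
11. cargo insurance $155,000 ≥ $150,000 → met
12. hazmat security assessment 36 days ago vs limit 60 → met
Not met: 9 of 12

9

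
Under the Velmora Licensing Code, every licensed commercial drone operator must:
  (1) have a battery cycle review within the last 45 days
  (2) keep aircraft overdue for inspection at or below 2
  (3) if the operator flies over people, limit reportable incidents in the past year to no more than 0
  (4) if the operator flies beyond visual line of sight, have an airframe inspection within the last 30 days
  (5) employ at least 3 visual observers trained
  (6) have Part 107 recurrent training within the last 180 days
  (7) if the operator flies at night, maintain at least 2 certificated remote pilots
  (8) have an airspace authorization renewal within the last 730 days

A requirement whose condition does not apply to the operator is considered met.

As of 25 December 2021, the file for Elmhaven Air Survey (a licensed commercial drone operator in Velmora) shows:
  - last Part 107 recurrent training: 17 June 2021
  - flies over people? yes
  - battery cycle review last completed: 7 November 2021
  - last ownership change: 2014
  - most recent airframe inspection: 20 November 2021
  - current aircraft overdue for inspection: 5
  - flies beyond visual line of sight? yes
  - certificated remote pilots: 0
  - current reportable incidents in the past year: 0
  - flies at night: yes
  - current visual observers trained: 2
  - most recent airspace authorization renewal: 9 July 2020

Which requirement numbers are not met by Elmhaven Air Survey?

1. battery cycle review 48 days ago vs limit 45 → not met
2. aircraft overdue for inspection 5 > 2 → not met
3. condition 'flies over people' holds; reportable incidents in the past year 0 ≤ 0 → met
4. condition 'flies beyond visual line of sight' holds; airframe inspection 35 days ago vs limit 30 → not met
5. visual observers trained 2 < 3 → not met
6. Part 107 recurrent training 191 days ago vs limit 180 → not met
7. condition 'flies at night' holds; certificated remote pilots 0 < 2 → not met
8. airspace authorization renewal 534 days ago vs limit 730 → met
Not met: 1, 2, 4, 5, 6, 7

1, 2, 4, 5, 6, 7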